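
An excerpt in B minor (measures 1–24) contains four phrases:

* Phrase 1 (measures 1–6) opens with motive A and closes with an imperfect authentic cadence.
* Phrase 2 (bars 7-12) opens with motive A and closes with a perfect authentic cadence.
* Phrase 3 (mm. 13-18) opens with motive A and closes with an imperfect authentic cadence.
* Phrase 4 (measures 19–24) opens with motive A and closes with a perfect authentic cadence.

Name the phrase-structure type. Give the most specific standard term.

repeated period

The cadence pattern IAC–PAC–IAC–PAC is weak–strong twice, and phrases 3–4 restate phrases 1–2: a period heard twice, not a double period (which would end weakly at phrase 2).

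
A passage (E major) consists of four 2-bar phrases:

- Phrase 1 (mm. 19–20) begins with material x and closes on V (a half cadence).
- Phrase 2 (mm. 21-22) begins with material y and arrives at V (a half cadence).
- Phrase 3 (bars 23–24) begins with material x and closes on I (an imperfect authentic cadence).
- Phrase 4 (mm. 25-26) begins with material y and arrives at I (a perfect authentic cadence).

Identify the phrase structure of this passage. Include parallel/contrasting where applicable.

parallel double period

Four phrases in two halves: the first half (bars 19–22) ends with a half cadence, the second (mm. 23-26) with a perfect authentic cadence — a large antecedent–consequent pair, i.e. a double period.
Phrase 3 begins with the same material as phrase 1, making it parallel.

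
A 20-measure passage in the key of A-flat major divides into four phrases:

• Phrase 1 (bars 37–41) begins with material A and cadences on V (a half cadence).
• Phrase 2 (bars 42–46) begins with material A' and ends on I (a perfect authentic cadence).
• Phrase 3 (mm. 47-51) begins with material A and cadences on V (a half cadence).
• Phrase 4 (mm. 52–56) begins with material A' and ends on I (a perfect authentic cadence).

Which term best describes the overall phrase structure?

repeated period

The cadence pattern HC–PAC–HC–PAC is weak–strong twice, and phrases 3–4 restate phrases 1–2: a period heard twice, not a double period (which would end weakly at phrase 2).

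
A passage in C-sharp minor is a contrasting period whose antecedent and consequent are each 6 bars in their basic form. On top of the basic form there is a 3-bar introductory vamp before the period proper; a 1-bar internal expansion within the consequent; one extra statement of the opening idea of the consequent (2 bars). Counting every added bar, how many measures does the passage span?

Basic contrasting period: 6 + 6 = 12 bars.
12 (basic form) + 3 (introduction) + 1 (internal expansion) + 2 (extra statement) = 18.

18 measures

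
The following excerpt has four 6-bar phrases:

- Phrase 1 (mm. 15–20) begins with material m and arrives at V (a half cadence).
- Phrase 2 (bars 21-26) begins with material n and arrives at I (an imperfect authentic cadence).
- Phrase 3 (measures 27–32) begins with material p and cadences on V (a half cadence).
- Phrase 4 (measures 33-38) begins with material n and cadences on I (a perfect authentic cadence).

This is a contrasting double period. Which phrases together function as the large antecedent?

In a double period the first pair of phrases (ending imperfect authentic cadence) is the large antecedent and the second pair (ending perfect authentic cadence) is the large consequent; the antecedent is phrases 1 and 2.

phrases 1 and 2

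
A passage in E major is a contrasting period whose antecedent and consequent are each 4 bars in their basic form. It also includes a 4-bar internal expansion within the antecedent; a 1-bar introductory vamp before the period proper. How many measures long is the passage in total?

Basic contrasting period: 4 + 4 = 8 bars.
8 (basic form) + 4 (internal expansion) + 1 (introduction) = 13.

13 measures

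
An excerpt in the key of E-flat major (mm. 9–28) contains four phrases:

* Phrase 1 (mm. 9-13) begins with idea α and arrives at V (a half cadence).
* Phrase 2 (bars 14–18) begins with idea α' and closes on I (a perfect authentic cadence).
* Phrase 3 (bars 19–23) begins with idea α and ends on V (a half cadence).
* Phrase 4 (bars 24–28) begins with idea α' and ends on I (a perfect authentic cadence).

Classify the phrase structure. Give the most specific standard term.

The cadence pattern HC–PAC–HC–PAC is weak–strong twice, and phrases 3–4 restate phrases 1–2: a period heard twice, not a double period (which would end weakly at phrase 2).

repeated period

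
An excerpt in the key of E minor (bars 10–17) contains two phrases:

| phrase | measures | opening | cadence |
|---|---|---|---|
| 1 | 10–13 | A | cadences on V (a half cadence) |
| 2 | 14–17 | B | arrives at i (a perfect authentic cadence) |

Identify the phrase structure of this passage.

Phrase 1 ends with a half cadence (weaker) and phrase 2 with a perfect authentic cadence (stronger): antecedent + consequent = a period.
The two phrases open with different material (A / B), so the period is contrasting.

contrasting period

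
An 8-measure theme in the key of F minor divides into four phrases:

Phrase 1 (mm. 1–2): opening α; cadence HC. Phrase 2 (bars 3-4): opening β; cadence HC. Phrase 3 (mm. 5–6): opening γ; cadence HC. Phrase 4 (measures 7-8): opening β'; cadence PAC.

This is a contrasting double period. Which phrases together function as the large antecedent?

phrases 1 and 2

In a double period the first pair of phrases (ending half cadence) is the large antecedent and the second pair (ending perfect authentic cadence) is the large consequent; the antecedent is phrases 1 and 2.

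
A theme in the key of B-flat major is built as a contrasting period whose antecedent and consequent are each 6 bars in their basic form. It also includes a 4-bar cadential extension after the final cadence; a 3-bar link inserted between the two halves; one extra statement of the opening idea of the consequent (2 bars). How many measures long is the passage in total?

Basic contrasting period: 6 + 6 = 12 bars.
12 (basic form) + 4 (cadential extension) + 3 (link) + 2 (extra statement) = 21.

21 measures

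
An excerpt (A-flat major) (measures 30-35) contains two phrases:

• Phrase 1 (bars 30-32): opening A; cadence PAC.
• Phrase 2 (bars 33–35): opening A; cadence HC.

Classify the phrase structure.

The second phrase closes with a half cadence, which is not stronger than the first phrase's perfect authentic cadence; without a weak→strong cadential pair there is no antecedent–consequent relationship, so this is a phrase group rather than a period.

phrase group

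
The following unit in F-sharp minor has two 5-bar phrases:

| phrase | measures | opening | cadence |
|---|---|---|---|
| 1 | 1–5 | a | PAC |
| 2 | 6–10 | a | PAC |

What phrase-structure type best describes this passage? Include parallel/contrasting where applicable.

Both phrases have the same opening (a) and the same cadence (perfect authentic cadence): the second is a restatement, not a consequent, so this is a repeated phrase rather than a period.

repeated phrase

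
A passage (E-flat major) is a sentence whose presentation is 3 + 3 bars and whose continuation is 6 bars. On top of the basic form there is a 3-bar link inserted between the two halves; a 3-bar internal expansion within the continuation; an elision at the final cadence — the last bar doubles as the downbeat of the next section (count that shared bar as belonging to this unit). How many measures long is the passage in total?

18 measures

Basic sentence: 3 + 3 + 6 = 12 bars.
12 (basic form) + 3 (link) + 3 (internal expansion) = 18.
The elision shares a bar with the next section but does not change this unit's count.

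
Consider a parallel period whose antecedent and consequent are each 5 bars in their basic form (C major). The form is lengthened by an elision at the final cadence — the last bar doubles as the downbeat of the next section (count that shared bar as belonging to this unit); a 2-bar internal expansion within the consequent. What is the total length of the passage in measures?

12 measures

Basic parallel period: 5 + 5 = 10 bars.
10 (basic form) + 2 (internal expansion) = 12.
The elision shares a bar with the next section but does not change this unit's count.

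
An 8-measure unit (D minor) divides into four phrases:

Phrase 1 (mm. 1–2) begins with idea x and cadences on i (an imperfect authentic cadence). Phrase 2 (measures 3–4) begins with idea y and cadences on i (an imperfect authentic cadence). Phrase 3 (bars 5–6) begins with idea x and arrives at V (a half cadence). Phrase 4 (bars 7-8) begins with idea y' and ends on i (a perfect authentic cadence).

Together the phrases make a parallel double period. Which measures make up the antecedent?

In a double period the first pair of phrases (ending imperfect authentic cadence) is the large antecedent and the second pair (ending perfect authentic cadence) is the large consequent; the antecedent is measures 1–4.

measures 1–4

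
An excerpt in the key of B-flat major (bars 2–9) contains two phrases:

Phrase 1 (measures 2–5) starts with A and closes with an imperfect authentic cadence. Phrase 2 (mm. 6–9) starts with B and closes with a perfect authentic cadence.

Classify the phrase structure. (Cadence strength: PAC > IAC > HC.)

contrasting period

Phrase 1 ends with an imperfect authentic cadence (weaker) and phrase 2 with a perfect authentic cadence (stronger): antecedent + consequent = a period.
The two phrases open with different material (A / B), so the period is contrasting.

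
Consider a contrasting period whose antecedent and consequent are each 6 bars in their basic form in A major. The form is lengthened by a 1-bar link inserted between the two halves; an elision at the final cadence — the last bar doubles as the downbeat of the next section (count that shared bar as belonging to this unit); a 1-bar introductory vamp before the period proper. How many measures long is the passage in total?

Basic contrasting period: 6 + 6 = 12 bars.
12 (basic form) + 1 (link) + 1 (introduction) = 14.
The elision shares a bar with the next section but does not change this unit's count.

14 measures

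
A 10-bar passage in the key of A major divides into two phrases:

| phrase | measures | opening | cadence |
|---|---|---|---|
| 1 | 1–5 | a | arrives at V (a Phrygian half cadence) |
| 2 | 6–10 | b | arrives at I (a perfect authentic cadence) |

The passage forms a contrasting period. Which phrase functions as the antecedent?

The phrase ending with the weaker cadence (Phrygian half cadence) is the antecedent; the one ending more conclusively (perfect authentic cadence) is the consequent. The antecedent is phrase 1.

phrase 1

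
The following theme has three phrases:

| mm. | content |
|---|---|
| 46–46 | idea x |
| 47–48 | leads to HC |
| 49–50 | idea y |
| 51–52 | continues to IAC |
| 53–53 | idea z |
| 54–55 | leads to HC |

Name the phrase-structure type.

phrase group

The final phrase closes with a half cadence, which is not stronger than the preceding imperfect authentic cadence; the 3 phrases lack an overall antecedent–consequent design and so form a phrase group.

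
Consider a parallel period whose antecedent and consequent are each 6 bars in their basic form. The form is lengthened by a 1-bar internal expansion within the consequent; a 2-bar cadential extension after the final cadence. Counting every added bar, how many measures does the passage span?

Basic parallel period: 6 + 6 = 12 bars.
12 (basic form) + 1 (internal expansion) + 2 (cadential extension) = 15.

15 measures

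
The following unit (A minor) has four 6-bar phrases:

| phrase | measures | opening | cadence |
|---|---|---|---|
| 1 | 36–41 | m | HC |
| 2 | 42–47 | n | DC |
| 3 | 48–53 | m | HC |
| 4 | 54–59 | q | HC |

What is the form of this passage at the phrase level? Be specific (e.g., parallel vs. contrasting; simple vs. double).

phrase group

Phrase 4 ends with a half cadence, no stronger than phrase 2's deceptive cadence, so the four phrases do not form a double period; nor do phrases 3–4 duplicate 1–2, so it is not a repeated period. With no phrase reaching a conclusive cadence, the passage is a phrase group.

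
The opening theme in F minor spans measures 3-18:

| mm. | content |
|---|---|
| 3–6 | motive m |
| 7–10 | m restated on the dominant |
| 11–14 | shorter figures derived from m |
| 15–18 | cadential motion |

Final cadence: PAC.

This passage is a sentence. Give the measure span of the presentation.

The presentation of a sentence is the basic idea (mm. 3–6) plus its repetition (mm. 7–10); the presentation is therefore mm. 3–10.

measures 3–10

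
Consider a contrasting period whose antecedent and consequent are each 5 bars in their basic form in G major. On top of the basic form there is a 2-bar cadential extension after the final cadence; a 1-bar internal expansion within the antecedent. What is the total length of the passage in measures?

Basic contrasting period: 5 + 5 = 10 bars.
10 (basic form) + 2 (cadential extension) + 1 (internal expansion) = 13.

13 measures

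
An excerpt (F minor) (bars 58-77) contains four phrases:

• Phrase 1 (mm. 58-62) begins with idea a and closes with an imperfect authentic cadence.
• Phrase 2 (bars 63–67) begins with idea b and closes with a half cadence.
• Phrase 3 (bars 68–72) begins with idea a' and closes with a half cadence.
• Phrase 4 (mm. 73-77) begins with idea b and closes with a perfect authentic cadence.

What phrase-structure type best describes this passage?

parallel double period

Four phrases in two halves: the first half (mm. 58–67) ends with a half cadence, the second (mm. 68–77) with a perfect authentic cadence — a large antecedent–consequent pair, i.e. a double period.
Phrase 3 begins with the same material as phrase 1, making it parallel.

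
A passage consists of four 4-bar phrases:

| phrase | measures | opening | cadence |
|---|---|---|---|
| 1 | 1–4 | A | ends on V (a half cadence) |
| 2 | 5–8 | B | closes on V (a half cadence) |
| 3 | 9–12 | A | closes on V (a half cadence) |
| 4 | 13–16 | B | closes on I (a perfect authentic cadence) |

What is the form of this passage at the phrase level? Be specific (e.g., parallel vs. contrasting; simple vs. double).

Four phrases in two halves: the first half (mm. 1–8) ends with a half cadence, the second (mm. 9-16) with a perfect authentic cadence — a large antecedent–consequent pair, i.e. a double period.
Phrase 3 begins with the same material as phrase 1, making it parallel.

parallel double period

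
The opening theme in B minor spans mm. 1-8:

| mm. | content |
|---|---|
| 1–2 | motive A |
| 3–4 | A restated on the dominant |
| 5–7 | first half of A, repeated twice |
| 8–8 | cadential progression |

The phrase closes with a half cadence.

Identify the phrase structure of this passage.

Basic idea (mm. 1–2) + its repetition (mm. 3–4) form the presentation; fragmentation and cadence (mm. 5-8) form the continuation — the 8-bar whole is a sentence.

sentence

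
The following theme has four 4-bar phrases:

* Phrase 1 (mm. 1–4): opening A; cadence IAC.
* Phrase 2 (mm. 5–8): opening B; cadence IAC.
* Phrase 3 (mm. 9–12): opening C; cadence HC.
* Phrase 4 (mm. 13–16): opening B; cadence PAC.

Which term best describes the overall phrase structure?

Four phrases in two halves: the first half (bars 1-8) ends with an imperfect authentic cadence, the second (mm. 9–16) with a perfect authentic cadence — a large antecedent–consequent pair, i.e. a double period.
Phrase 3 begins with different material from phrase 1, making it contrasting.

contrasting double period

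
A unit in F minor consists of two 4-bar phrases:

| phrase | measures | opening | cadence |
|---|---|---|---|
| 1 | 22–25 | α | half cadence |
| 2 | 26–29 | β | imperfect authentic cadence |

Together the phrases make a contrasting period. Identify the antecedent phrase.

phrase 1

The phrase ending with the weaker cadence (half cadence) is the antecedent; the one ending more conclusively (imperfect authentic cadence) is the consequent. The antecedent is phrase 1.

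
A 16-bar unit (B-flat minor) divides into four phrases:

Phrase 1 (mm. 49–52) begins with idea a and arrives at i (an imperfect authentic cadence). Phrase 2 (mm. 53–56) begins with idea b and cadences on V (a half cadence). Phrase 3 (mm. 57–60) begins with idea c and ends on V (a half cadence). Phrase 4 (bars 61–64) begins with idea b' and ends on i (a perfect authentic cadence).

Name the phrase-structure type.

Four phrases in two halves: the first half (measures 49–56) ends with a half cadence, the second (mm. 57-64) with a perfect authentic cadence — a large antecedent–consequent pair, i.e. a double period.
Phrase 3 begins with different material from phrase 1, making it contrasting.

contrasting double period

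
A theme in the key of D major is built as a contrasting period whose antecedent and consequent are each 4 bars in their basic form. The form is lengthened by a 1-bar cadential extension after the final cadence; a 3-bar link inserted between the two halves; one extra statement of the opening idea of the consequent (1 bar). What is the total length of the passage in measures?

13 measures

Basic contrasting period: 4 + 4 = 8 bars.
8 (basic form) + 1 (cadential extension) + 3 (link) + 1 (extra statement) = 13.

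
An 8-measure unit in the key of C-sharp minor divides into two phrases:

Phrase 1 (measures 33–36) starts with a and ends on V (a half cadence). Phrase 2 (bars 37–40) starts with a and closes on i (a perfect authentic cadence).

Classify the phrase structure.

parallel period

Phrase 1 ends with a half cadence (weaker) and phrase 2 with a perfect authentic cadence (stronger): antecedent + consequent = a period.
The two phrases open with the same material (a / a), so the period is parallel.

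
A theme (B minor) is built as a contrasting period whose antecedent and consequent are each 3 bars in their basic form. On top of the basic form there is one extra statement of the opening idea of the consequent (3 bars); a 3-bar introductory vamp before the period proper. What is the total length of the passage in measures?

Basic contrasting period: 3 + 3 = 6 bars.
6 (basic form) + 3 (extra statement) + 3 (introduction) = 12.

12 measures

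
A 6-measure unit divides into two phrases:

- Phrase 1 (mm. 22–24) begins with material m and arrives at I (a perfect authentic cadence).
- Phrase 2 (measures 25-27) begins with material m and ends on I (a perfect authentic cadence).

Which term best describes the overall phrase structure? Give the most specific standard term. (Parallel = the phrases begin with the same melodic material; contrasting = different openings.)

Both phrases have the same opening (m) and the same cadence (perfect authentic cadence): the second is a restatement, not a consequent, so this is a repeated phrase rather than a period.

repeated phrase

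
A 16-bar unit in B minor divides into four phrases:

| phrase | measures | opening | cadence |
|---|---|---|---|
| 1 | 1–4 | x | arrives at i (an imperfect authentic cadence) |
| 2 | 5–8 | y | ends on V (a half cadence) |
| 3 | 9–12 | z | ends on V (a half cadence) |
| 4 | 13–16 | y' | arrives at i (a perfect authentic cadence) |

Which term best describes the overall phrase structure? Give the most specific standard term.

Four phrases in two halves: the first half (measures 1-8) ends with a half cadence, the second (bars 9–16) with a perfect authentic cadence — a large antecedent–consequent pair, i.e. a double period.
Phrase 3 begins with different material from phrase 1, making it contrasting.

contrasting double period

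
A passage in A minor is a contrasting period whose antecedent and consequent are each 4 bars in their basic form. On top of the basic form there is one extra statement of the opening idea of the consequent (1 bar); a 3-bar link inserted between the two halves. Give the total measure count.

Basic contrasting period: 4 + 4 = 8 bars.
8 (basic form) + 1 (extra statement) + 3 (link) = 12.

12 measures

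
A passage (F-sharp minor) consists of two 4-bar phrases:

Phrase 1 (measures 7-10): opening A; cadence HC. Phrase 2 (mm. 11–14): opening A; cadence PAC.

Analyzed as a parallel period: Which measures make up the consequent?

measures 11–14

The antecedent is the phrase ending with the weaker cadence (half cadence, phrase 1) and the consequent the one ending more conclusively (perfect authentic cadence, phrase 2); the consequent is mm. 11–14.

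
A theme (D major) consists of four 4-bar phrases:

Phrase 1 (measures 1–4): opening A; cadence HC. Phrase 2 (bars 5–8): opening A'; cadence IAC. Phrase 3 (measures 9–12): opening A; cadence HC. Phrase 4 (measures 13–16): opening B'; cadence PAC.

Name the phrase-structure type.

Four phrases in two halves: the first half (measures 1–8) ends with an imperfect authentic cadence, the second (bars 9-16) with a perfect authentic cadence — a large antecedent–consequent pair, i.e. a double period.
Phrase 3 begins with the same material as phrase 1, making it parallel.

parallel double period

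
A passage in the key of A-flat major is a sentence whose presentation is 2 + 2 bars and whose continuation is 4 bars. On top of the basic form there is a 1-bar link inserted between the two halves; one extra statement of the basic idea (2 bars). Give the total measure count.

11 measures

Basic sentence: 2 + 2 + 4 = 8 bars.
8 (basic form) + 1 (link) + 2 (extra statement) = 11.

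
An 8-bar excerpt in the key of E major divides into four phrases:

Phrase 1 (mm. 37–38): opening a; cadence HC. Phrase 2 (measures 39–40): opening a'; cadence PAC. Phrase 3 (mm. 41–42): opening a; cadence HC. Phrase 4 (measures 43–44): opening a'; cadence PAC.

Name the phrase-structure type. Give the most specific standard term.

The cadence pattern HC–PAC–HC–PAC is weak–strong twice, and phrases 3–4 restate phrases 1–2: a period heard twice, not a double period (which would end weakly at phrase 2).

repeated period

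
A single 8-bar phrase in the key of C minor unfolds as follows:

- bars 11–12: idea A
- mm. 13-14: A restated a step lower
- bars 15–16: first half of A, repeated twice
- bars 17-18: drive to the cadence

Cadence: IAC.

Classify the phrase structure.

sentence

Basic idea (mm. 11-12) + its repetition (mm. 13–14) form the presentation; fragmentation and cadence (bars 15–18) form the continuation — the 8-bar whole is a sentence.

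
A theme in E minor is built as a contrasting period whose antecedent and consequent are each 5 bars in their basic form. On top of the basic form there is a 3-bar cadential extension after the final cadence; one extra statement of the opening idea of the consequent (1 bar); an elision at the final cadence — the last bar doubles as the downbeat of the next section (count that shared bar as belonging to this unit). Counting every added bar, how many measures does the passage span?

14 measures

Basic contrasting period: 5 + 5 = 10 bars.
10 (basic form) + 3 (cadential extension) + 1 (extra statement) = 14.
The elision shares a bar with the next section but does not change this unit's count.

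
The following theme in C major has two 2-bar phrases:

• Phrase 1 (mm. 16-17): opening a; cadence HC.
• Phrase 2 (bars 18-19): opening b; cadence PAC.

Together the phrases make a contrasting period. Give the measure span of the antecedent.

measures 16–17

The phrase ending with the weaker cadence (half cadence) is the antecedent; the one ending more conclusively (perfect authentic cadence) is the consequent. The antecedent is measures 16–17.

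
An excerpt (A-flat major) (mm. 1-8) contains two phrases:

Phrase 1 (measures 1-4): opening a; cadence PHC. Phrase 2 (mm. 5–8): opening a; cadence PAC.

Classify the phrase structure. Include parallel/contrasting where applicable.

parallel period

Phrase 1 ends with a Phrygian half cadence (weaker) and phrase 2 with a perfect authentic cadence (stronger): antecedent + consequent = a period.
The two phrases open with the same material (a / a), so the period is parallel.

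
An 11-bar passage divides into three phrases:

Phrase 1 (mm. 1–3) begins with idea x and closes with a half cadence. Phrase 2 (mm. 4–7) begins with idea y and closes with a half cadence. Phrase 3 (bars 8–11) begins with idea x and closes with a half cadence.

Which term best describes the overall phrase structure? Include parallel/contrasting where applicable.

The final phrase closes with a half cadence, which is not stronger than the preceding half cadence; the 3 phrases lack an overall antecedent–consequent design and so form a phrase group.

phrase group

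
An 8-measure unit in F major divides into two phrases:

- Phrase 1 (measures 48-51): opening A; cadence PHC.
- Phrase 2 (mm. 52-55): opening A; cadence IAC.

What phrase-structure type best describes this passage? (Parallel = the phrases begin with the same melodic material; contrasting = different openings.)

Phrase 1 ends with a Phrygian half cadence (weaker) and phrase 2 with an imperfect authentic cadence (stronger): antecedent + consequent = a period.
The two phrases open with the same material (A / A), so the period is parallel.

parallel period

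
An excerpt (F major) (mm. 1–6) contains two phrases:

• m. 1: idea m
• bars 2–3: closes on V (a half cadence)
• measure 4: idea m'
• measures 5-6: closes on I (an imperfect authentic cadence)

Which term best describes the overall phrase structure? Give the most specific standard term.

parallel period

Phrase 1 ends with a half cadence (weaker) and phrase 2 with an imperfect authentic cadence (stronger): antecedent + consequent = a period.
The two phrases open with the same material (m / m'), so the period is parallel.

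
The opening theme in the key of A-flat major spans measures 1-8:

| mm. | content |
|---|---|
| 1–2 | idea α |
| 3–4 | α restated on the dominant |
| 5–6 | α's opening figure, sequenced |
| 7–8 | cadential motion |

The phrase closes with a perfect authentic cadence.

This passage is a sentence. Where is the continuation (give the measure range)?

After the presentation (mm. 1–4), the continuation covers the fragmentation through the cadence: bars 5–8.

measures 5–8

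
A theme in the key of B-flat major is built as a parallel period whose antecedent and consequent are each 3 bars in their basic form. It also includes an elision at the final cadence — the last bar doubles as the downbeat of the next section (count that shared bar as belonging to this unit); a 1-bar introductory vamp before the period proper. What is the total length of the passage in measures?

7 measures

Basic parallel period: 3 + 3 = 6 bars.
6 (basic form) + 1 (introduction) = 7.
The elision shares a bar with the next section but does not change this unit's count.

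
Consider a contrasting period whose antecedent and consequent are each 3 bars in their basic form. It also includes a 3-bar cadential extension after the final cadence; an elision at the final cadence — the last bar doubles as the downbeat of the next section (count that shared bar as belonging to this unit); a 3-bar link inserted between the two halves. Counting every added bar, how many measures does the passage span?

Basic contrasting period: 3 + 3 = 6 bars.
6 (basic form) + 3 (cadential extension) + 3 (link) = 12.
The elision shares a bar with the next section but does not change this unit's count.

12 measures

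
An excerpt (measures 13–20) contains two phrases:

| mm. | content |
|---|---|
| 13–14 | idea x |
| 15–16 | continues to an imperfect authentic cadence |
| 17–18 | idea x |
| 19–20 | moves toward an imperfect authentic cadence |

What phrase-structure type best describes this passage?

Both phrases have the same opening (x) and the same cadence (imperfect authentic cadence): the second is a restatement, not a consequent, so this is a repeated phrase rather than a period.

repeated phrase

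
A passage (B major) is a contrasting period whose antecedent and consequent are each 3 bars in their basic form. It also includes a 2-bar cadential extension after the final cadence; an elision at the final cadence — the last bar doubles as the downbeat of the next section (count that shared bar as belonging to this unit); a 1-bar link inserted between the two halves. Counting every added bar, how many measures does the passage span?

9 measures

Basic contrasting period: 3 + 3 = 6 bars.
6 (basic form) + 2 (cadential extension) + 1 (link) = 9.
The elision shares a bar with the next section but does not change this unit's count.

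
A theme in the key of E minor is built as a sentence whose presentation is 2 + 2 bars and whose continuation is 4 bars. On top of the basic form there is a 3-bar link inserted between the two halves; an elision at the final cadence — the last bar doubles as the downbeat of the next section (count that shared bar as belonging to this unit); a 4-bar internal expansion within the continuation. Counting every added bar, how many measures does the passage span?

15 measures

Basic sentence: 2 + 2 + 4 = 8 bars.
8 (basic form) + 3 (link) + 4 (internal expansion) = 15.
The elision shares a bar with the next section but does not change this unit's count.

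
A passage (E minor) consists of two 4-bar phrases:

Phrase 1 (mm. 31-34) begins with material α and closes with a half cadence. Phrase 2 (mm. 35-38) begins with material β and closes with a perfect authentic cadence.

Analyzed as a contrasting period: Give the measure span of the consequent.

measures 35–38

The antecedent is the phrase ending with the weaker cadence (half cadence, phrase 1) and the consequent the one ending more conclusively (perfect authentic cadence, phrase 2); the consequent is bars 35–38.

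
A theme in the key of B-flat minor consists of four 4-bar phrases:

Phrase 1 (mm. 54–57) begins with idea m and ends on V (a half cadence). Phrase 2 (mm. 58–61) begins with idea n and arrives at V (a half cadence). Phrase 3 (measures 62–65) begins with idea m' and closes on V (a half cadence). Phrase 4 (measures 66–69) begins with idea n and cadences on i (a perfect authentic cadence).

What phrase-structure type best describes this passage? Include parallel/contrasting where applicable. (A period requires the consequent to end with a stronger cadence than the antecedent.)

parallel double period

Four phrases in two halves: the first half (mm. 54–61) ends with a half cadence, the second (mm. 62–69) with a perfect authentic cadence — a large antecedent–consequent pair, i.e. a double period.
Phrase 3 begins with the same material as phrase 1, making it parallel.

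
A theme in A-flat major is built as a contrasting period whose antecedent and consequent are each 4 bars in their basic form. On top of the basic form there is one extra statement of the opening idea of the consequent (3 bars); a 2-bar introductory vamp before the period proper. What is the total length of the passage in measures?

Basic contrasting period: 4 + 4 = 8 bars.
8 (basic form) + 3 (extra statement) + 2 (introduction) = 13.

13 measures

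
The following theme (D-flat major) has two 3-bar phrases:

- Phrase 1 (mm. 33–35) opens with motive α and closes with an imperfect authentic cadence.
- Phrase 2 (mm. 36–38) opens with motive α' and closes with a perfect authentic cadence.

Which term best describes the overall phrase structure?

Phrase 1 ends with an imperfect authentic cadence (weaker) and phrase 2 with a perfect authentic cadence (stronger): antecedent + consequent = a period.
The two phrases open with the same material (α / α'), so the period is parallel.

parallel period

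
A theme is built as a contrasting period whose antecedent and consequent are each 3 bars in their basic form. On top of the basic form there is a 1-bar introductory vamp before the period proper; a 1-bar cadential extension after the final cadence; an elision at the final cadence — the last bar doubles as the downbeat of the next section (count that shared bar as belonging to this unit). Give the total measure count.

8 measures

Basic contrasting period: 3 + 3 = 6 bars.
6 (basic form) + 1 (introduction) + 1 (cadential extension) = 8.
The elision shares a bar with the next section but does not change this unit's count.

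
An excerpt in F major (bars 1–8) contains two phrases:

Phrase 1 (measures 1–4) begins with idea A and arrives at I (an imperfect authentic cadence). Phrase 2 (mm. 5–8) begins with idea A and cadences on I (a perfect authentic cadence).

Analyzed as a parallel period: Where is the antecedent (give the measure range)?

The antecedent is the phrase ending with the weaker cadence (imperfect authentic cadence, phrase 1) and the consequent the one ending more conclusively (perfect authentic cadence, phrase 2); the antecedent is mm. 1-4.

measures 1–4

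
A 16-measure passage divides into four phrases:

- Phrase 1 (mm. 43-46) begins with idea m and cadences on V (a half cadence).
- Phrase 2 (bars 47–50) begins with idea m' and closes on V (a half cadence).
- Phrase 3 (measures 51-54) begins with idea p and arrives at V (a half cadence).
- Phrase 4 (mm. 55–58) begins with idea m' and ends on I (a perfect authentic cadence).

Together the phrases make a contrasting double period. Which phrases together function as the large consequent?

In a double period the first pair of phrases (ending half cadence) is the large antecedent and the second pair (ending perfect authentic cadence) is the large consequent; the consequent is phrases 3 and 4.

phrases 3 and 4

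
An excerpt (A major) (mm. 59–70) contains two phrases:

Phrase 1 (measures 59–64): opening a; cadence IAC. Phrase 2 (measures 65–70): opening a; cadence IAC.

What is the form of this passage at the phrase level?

repeated phrase

Both phrases have the same opening (a) and the same cadence (imperfect authentic cadence): the second is a restatement, not a consequent, so this is a repeated phrase rather than a period.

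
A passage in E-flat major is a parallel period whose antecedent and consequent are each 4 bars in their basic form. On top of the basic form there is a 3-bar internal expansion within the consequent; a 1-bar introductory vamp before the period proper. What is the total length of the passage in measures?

12 measures

Basic parallel period: 4 + 4 = 8 bars.
8 (basic form) + 3 (internal expansion) + 1 (introduction) = 12.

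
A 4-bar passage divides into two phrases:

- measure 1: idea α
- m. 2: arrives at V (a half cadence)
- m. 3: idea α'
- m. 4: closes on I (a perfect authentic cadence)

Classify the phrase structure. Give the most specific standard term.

parallel period

Phrase 1 ends with a half cadence (weaker) and phrase 2 with a perfect authentic cadence (stronger): antecedent + consequent = a period.
The two phrases open with the same material (α / α'), so the period is parallel.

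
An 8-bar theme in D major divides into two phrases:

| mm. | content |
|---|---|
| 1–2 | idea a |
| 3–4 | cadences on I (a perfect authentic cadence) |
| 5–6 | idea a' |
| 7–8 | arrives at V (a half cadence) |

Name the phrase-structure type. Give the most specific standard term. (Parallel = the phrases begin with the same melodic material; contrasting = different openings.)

phrase group

The second phrase closes with a half cadence, which is not stronger than the first phrase's perfect authentic cadence; without a weak→strong cadential pair there is no antecedent–consequent relationship, so this is a phrase group rather than a period.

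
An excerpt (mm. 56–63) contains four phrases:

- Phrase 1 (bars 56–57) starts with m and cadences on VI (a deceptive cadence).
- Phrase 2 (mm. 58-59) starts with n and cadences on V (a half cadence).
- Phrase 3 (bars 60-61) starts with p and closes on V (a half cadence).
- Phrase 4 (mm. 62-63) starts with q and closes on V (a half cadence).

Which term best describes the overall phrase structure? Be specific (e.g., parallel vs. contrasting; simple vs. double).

Phrase 4 ends with a half cadence, no stronger than phrase 2's half cadence, so the four phrases do not form a double period; nor do phrases 3–4 duplicate 1–2, so it is not a repeated period. With no phrase reaching a conclusive cadence, the passage is a phrase group.

phrase group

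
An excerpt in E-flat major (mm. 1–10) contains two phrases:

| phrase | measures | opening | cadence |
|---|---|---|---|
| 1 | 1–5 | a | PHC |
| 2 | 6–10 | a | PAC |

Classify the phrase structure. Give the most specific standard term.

parallel period

Phrase 1 ends with a Phrygian half cadence (weaker) and phrase 2 with a perfect authentic cadence (stronger): antecedent + consequent = a period.
The two phrases open with the same material (a / a), so the period is parallel.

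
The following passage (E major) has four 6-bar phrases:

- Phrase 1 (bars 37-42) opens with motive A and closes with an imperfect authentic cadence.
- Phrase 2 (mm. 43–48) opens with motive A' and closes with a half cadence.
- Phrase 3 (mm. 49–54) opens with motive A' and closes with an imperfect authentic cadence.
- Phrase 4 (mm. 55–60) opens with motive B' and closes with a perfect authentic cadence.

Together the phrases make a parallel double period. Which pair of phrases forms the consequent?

phrases 3 and 4

In a double period the first pair of phrases (ending half cadence) is the large antecedent and the second pair (ending perfect authentic cadence) is the large consequent; the consequent is phrases 3 and 4.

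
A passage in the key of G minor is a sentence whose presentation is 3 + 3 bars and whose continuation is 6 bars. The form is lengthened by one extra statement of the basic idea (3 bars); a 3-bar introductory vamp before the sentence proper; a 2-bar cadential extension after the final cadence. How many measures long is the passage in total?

Basic sentence: 3 + 3 + 6 = 12 bars.
12 (basic form) + 3 (extra statement) + 3 (introduction) + 2 (cadential extension) = 20.

20 measures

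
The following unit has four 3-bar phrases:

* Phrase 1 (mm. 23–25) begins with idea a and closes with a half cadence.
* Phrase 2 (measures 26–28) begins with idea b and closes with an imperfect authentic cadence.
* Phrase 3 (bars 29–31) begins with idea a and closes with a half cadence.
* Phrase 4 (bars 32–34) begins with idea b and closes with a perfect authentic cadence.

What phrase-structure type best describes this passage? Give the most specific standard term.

parallel double period

Four phrases in two halves: the first half (measures 23–28) ends with an imperfect authentic cadence, the second (measures 29-34) with a perfect authentic cadence — a large antecedent–consequent pair, i.e. a double period.
Phrase 3 begins with the same material as phrase 1, making it parallel.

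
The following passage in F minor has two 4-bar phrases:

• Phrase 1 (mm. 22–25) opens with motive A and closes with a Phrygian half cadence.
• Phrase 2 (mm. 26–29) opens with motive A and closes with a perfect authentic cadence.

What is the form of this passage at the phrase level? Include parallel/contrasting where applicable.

parallel period

Phrase 1 ends with a Phrygian half cadence (weaker) and phrase 2 with a perfect authentic cadence (stronger): antecedent + consequent = a period.
The two phrases open with the same material (A / A), so the period is parallel.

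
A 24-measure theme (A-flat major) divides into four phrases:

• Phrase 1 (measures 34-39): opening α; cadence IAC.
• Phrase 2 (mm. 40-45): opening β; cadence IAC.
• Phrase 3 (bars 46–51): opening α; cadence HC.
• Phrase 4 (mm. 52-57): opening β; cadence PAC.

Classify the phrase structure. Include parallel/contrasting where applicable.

Four phrases in two halves: the first half (mm. 34-45) ends with an imperfect authentic cadence, the second (bars 46–57) with a perfect authentic cadence — a large antecedent–consequent pair, i.e. a double period.
Phrase 3 begins with the same material as phrase 1, making it parallel.

parallel double period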